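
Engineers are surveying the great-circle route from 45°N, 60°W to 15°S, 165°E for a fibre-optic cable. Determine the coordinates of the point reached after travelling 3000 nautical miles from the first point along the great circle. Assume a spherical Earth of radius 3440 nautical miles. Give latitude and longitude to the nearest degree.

The haversine formula gives a central angle δ ≈ 2.300 rad (131.8°) between the endpoints. The total great-circle distance is δ·R ≈ 2.300 × 3440 ≈ 7911 nmi, so the target fraction is f = 3000/7911 ≈ 0.379.
Interpolate at f ≈ 0.379 with slerp weights a = sin((1−f)δ)/sin δ ≈ 1.327, b = sin(fδ)/sin δ ≈ 1.026.
p = a·p₁ + b·p₂ ≈ (-0.489, -0.556, 0.673); φ = arcsin(p_z) ≈ 42.26°, λ = atan2(p_y, p_x) ≈ -131.31°.

≈ 42°N, 131°W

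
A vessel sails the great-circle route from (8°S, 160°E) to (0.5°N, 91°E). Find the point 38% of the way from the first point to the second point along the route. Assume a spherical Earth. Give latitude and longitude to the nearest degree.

≈ (6°S, 134°E)

Write both endpoints as unit vectors p₁, p₂ with components (cos φ cos λ, cos φ sin λ, sin φ).
The central angle between the endpoints is δ = arccos(p₁·p₂) ≈ 1.209 rad (69.3°).
Interpolate at f = 0.38 with slerp weights a = sin((1−f)δ)/sin δ ≈ 0.729, b = sin(fδ)/sin δ ≈ 0.474.
p = a·p₁ + b·p₂ ≈ (-0.686, 0.721, -0.097); φ = arcsin(p_z) ≈ -5.58°, λ = atan2(p_y, p_x) ≈ 133.59°.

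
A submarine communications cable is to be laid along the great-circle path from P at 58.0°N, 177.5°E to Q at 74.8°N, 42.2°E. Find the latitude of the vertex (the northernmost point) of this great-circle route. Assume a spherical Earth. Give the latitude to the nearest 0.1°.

≈ 81.9°N

The great circle lies in the plane with unit normal n̂ = (p₁ × p₂)/|p₁ × p₂|.
Here n̂_z ≈ -0.141; the vertex latitude is φ_max = arccos|n̂_z| ≈ 81.9°.
Check via Clairaut: cos φ_max = |cos φ₁| · sin C = cos(58.0°)·sin(15.4°) ≈ 0.141, again giving ≈ 81.9°.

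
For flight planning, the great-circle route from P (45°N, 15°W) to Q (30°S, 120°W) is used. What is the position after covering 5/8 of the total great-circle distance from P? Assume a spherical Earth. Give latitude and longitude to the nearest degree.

Write both endpoints as unit vectors p₁, p₂ with components (cos φ cos λ, cos φ sin λ, sin φ).
The central angle between the endpoints is δ = arccos(p₁·p₂) ≈ 2.108 rad (120.8°).
Interpolate at f = 5/8 with slerp weights a = sin((1−f)δ)/sin δ ≈ 0.828, b = sin(fδ)/sin δ ≈ 1.127.
p = a·p₁ + b·p₂ ≈ (0.077, -0.997, 0.022); φ = arcsin(p_z) ≈ 1.24°, λ = atan2(p_y, p_x) ≈ -85.57°.

≈ (1°N, 86°W)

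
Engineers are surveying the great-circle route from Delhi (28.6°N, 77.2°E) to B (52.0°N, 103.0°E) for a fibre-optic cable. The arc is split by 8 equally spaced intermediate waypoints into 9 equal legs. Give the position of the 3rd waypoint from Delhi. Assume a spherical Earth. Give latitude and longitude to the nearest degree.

Write both endpoints as unit vectors p₁, p₂ with components (cos φ cos λ, cos φ sin λ, sin φ).
The central angle between the endpoints is δ = arccos(p₁·p₂) ≈ 0.528 rad (30.2°).
Interpolate at f = 3/9 with slerp weights a = sin((1−f)δ)/sin δ ≈ 0.684, b = sin(fδ)/sin δ ≈ 0.348.
p = a·p₁ + b·p₂ ≈ (0.085, 0.794, 0.601); φ = arcsin(p_z) ≈ 36.97°, λ = atan2(p_y, p_x) ≈ 83.89°.

≈ (37°N, 84°E)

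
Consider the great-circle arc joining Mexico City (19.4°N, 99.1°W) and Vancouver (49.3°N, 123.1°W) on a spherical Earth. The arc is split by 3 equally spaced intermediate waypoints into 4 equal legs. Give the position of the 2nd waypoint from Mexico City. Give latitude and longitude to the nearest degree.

Convert each endpoint to a unit vector on the sphere (x = cos φ cos λ, y = cos φ sin λ, z = sin φ).
The central angle between the endpoints is δ = arccos(p₁·p₂) ≈ 0.620 rad (35.5°).
Interpolate at f = 2/4 with slerp weights a = sin((1−f)δ)/sin δ ≈ 0.525, b = sin(fδ)/sin δ ≈ 0.525.
p = a·p₁ + b·p₂ ≈ (-0.265, -0.776, 0.572); φ = arcsin(p_z) ≈ 34.92°, λ = atan2(p_y, p_x) ≈ -108.88°.

≈ 35°N, 109°W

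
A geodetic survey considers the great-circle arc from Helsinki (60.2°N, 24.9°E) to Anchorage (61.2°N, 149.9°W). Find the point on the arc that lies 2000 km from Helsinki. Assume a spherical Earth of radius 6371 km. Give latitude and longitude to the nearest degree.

≈ 78°N, 20°E

The haversine formula gives a central angle δ ≈ 1.022 rad (58.5°) between the endpoints. The total great-circle distance is δ·R ≈ 1.022 × 6371 ≈ 6509 km, so the target fraction is f = 2000/6509 ≈ 0.307.
Interpolate at f ≈ 0.307 with slerp weights a = sin((1−f)δ)/sin δ ≈ 0.762, b = sin(fδ)/sin δ ≈ 0.362.
p = a·p₁ + b·p₂ ≈ (0.193, 0.072, 0.979); φ = arcsin(p_z) ≈ 78.13°, λ = atan2(p_y, p_x) ≈ 20.49°.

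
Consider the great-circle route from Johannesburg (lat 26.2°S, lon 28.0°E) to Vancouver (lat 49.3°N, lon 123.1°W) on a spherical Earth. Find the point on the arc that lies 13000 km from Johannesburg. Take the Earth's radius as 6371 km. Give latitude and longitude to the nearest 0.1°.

Convert each endpoint to a unit vector on the sphere (x = cos φ cos λ, y = cos φ sin λ, z = sin φ).
The central angle between the endpoints is δ = arccos(p₁·p₂) ≈ 2.581 rad (147.9°). The total great-circle distance is δ·R ≈ 2.581 × 6371 ≈ 16444 km, so the target fraction is f = 13000/16444 ≈ 0.791.
Interpolate at f ≈ 0.791 with slerp weights a = sin((1−f)δ)/sin δ ≈ 0.968, b = sin(fδ)/sin δ ≈ 1.677.
p = a·p₁ + b·p₂ ≈ (0.170, -0.508, 0.844); φ = arcsin(p_z) ≈ 57.59°, λ = atan2(p_y, p_x) ≈ -71.56°.

≈ lat 57.6°N, lon 71.6°W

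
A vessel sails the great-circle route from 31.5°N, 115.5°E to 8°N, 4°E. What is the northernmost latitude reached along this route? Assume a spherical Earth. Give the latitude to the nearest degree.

≈ 36°N

The great circle lies in the plane with unit normal n̂ = (p₁ × p₂)/|p₁ × p₂|.
Here n̂_z ≈ -0.809; the vertex latitude is φ_max = arccos|n̂_z| ≈ 36.0°.
Check via Clairaut: cos φ_max = |cos φ₁| · sin C = cos(31.5°)·sin(71.5°) ≈ 0.809, again giving ≈ 36.0°.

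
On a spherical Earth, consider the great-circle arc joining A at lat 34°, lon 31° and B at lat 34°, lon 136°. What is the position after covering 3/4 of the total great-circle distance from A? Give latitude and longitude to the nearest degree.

≈ lat 44°, lon 113°

Convert each endpoint to a unit vector on the sphere (x = cos φ cos λ, y = cos φ sin λ, z = sin φ).
The central angle between the endpoints is δ = arccos(p₁·p₂) ≈ 1.436 rad (82.3°).
Interpolate at f = 3/4 with slerp weights a = sin((1−f)δ)/sin δ ≈ 0.354, b = sin(fδ)/sin δ ≈ 0.888.
p = a·p₁ + b·p₂ ≈ (-0.278, 0.663, 0.695); φ = arcsin(p_z) ≈ 44.03°, λ = atan2(p_y, p_x) ≈ 112.74°.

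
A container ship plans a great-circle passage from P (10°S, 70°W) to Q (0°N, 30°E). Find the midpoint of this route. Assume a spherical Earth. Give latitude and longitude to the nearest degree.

≈ (8°S, 19°W)

Write both endpoints as unit vectors p₁, p₂ with components (cos φ cos λ, cos φ sin λ, sin φ).
The central angle between the endpoints is δ = arccos(p₁·p₂) ≈ 1.743 rad (99.8°).
Interpolate at f = 1/2 with slerp weights a = sin((1−f)δ)/sin δ ≈ 0.777, b = sin(fδ)/sin δ ≈ 0.777.
p = a·p₁ + b·p₂ ≈ (0.934, -0.330, -0.135); φ = arcsin(p_z) ≈ -7.75°, λ = atan2(p_y, p_x) ≈ -19.48°.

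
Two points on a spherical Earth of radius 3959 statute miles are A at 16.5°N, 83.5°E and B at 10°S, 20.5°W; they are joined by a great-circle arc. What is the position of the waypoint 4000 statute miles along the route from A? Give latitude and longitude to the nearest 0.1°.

The haversine formula gives a central angle δ ≈ 1.852 rad (106.1°) between the endpoints. The total great-circle distance is δ·R ≈ 1.852 × 3959 ≈ 7333 mi, so the target fraction is f = 4000/7333 ≈ 0.545.
Interpolate at f ≈ 0.545 with slerp weights a = sin((1−f)δ)/sin δ ≈ 0.776, b = sin(fδ)/sin δ ≈ 0.882.
p = a·p₁ + b·p₂ ≈ (0.898, 0.436, 0.067); φ = arcsin(p_z) ≈ 3.87°, λ = atan2(p_y, p_x) ≈ 25.89°.

≈ 3.9°N, 25.9°E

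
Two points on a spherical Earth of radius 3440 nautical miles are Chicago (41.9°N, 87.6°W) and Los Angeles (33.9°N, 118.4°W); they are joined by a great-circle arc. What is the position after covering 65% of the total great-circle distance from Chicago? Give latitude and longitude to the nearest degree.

The haversine formula gives a central angle δ ≈ 0.444 rad (25.4°) between the endpoints.
Interpolate at f = 0.65 with slerp weights a = sin((1−f)δ)/sin δ ≈ 0.360, b = sin(fδ)/sin δ ≈ 0.663.
p = a·p₁ + b·p₂ ≈ (-0.250, -0.752, 0.610); φ = arcsin(p_z) ≈ 37.60°, λ = atan2(p_y, p_x) ≈ -108.42°.

≈ 38°N, 108°W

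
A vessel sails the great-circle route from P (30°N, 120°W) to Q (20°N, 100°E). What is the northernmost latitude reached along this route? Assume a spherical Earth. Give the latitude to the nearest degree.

≈ 54°N

The great circle lies in the plane with unit normal n̂ = (p₁ × p₂)/|p₁ × p₂|.
Here n̂_z ≈ -0.587; the vertex latitude is φ_max = arccos|n̂_z| ≈ 54.1°.
Check via Clairaut: cos φ_max = |cos φ₁| · sin C = cos(30.0°)·sin(42.6°) ≈ 0.587, again giving ≈ 54.1°.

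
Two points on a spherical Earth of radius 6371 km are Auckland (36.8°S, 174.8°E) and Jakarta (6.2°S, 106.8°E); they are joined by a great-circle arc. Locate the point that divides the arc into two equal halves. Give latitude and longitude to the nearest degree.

Write both endpoints as unit vectors p₁, p₂ with components (cos φ cos λ, cos φ sin λ, sin φ).
The central angle between the endpoints is δ = arccos(p₁·p₂) ≈ 1.199 rad (68.7°).
Interpolate at f = 1/2 with slerp weights a = sin((1−f)δ)/sin δ ≈ 0.606, b = sin(fδ)/sin δ ≈ 0.606.
p = a·p₁ + b·p₂ ≈ (-0.657, 0.620, -0.428); φ = arcsin(p_z) ≈ -25.36°, λ = atan2(p_y, p_x) ≈ 136.64°.

≈ 25°S, 137°E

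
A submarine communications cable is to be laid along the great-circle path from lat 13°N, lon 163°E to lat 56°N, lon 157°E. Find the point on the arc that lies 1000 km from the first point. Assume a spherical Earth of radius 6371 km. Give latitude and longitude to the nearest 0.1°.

≈ lat 22.0°N, lon 162.2°E

Write both endpoints as unit vectors p₁, p₂ with components (cos φ cos λ, cos φ sin λ, sin φ).
The central angle between the endpoints is δ = arccos(p₁·p₂) ≈ 0.755 rad (43.3°). The total great-circle distance is δ·R ≈ 0.755 × 6371 ≈ 4809 km, so the target fraction is f = 1000/4809 ≈ 0.208.
Interpolate at f ≈ 0.208 with slerp weights a = sin((1−f)δ)/sin δ ≈ 0.822, b = sin(fδ)/sin δ ≈ 0.228.
p = a·p₁ + b·p₂ ≈ (-0.883, 0.284, 0.374); φ = arcsin(p_z) ≈ 21.96°, λ = atan2(p_y, p_x) ≈ 162.18°.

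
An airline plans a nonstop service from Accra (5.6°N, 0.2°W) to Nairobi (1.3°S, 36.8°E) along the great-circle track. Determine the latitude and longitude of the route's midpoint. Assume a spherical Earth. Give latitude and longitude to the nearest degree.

≈ 2°N, 18°E

Write both endpoints as unit vectors p₁, p₂ with components (cos φ cos λ, cos φ sin λ, sin φ).
The central angle between the endpoints is δ = arccos(p₁·p₂) ≈ 0.656 rad (37.6°).
Interpolate at f = 1/2 with slerp weights a = sin((1−f)δ)/sin δ ≈ 0.528, b = sin(fδ)/sin δ ≈ 0.528.
p = a·p₁ + b·p₂ ≈ (0.948, 0.314, 0.040); φ = arcsin(p_z) ≈ 2.27°, λ = atan2(p_y, p_x) ≈ 18.34°.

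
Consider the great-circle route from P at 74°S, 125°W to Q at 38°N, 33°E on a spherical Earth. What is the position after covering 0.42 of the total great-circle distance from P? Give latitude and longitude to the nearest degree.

≈ 44°S, 20°E

Write both endpoints as unit vectors p₁, p₂ with components (cos φ cos λ, cos φ sin λ, sin φ).
The central angle between the endpoints is δ = arccos(p₁·p₂) ≈ 2.487 rad (142.5°).
Interpolate at f = 0.42 with slerp weights a = sin((1−f)δ)/sin δ ≈ 1.629, b = sin(fδ)/sin δ ≈ 1.420.
p = a·p₁ + b·p₂ ≈ (0.681, 0.242, -0.691); φ = arcsin(p_z) ≈ -43.74°, λ = atan2(p_y, p_x) ≈ 19.54°.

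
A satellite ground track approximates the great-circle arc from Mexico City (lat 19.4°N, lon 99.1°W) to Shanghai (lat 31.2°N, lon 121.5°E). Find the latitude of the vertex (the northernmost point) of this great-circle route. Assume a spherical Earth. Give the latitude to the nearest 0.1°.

≈ 54.2°N

The great circle lies in the plane with unit normal n̂ = (p₁ × p₂)/|p₁ × p₂|.
Here n̂_z ≈ -0.585; the vertex latitude is φ_max = arccos|n̂_z| ≈ 54.2°.
Check via Clairaut: cos φ_max = |cos φ₁| · sin C = cos(19.4°)·sin(38.3°) ≈ 0.585, again giving ≈ 54.2°.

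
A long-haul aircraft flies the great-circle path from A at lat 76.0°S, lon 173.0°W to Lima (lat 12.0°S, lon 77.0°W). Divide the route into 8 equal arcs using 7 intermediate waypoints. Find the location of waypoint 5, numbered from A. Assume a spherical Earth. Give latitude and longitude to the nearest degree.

From cos δ = sin φ₁ sin φ₂ + cos φ₁ cos φ₂ cos Δλ, the central angle is δ ≈ 1.393 rad (79.8°).
Interpolate at f = 5/8 with slerp weights a = sin((1−f)δ)/sin δ ≈ 0.507, b = sin(fδ)/sin δ ≈ 0.777.
p = a·p₁ + b·p₂ ≈ (0.049, -0.755, -0.653); φ = arcsin(p_z) ≈ -40.80°, λ = atan2(p_y, p_x) ≈ -86.27°.

≈ lat 41°S, lon 86°W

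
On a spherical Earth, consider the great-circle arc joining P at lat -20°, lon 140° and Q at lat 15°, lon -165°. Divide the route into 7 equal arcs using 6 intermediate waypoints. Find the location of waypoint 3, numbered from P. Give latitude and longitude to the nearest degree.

Write both endpoints as unit vectors p₁, p₂ with components (cos φ cos λ, cos φ sin λ, sin φ).
The central angle between the endpoints is δ = arccos(p₁·p₂) ≈ 1.124 rad (64.4°).
Interpolate at f = 3/7 with slerp weights a = sin((1−f)δ)/sin δ ≈ 0.664, b = sin(fδ)/sin δ ≈ 0.514.
p = a·p₁ + b·p₂ ≈ (-0.957, 0.273, -0.094); φ = arcsin(p_z) ≈ -5.41°, λ = atan2(p_y, p_x) ≈ 164.10°.

≈ lat -5°, lon 164°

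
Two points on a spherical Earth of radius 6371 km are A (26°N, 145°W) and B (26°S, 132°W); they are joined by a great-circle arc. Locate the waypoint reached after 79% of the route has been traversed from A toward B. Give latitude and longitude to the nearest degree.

≈ (15°S, 135°W)

Convert each endpoint to a unit vector on the sphere (x = cos φ cos λ, y = cos φ sin λ, z = sin φ).
The central angle between the endpoints is δ = arccos(p₁·p₂) ≈ 0.934 rad (53.5°).
Interpolate at f = 0.79 with slerp weights a = sin((1−f)δ)/sin δ ≈ 0.242, b = sin(fδ)/sin δ ≈ 0.837.
p = a·p₁ + b·p₂ ≈ (-0.682, -0.684, -0.261); φ = arcsin(p_z) ≈ -15.10°, λ = atan2(p_y, p_x) ≈ -134.91°.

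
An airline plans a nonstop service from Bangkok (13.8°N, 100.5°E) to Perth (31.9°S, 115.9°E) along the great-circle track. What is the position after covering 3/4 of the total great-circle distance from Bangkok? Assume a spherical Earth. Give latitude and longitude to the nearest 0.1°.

≈ (20.6°S, 111.5°E)

Convert each endpoint to a unit vector on the sphere (x = cos φ cos λ, y = cos φ sin λ, z = sin φ).
The central angle between the endpoints is δ = arccos(p₁·p₂) ≈ 0.838 rad (48.0°).
Interpolate at f = 3/4 with slerp weights a = sin((1−f)δ)/sin δ ≈ 0.280, b = sin(fδ)/sin δ ≈ 0.791.
p = a·p₁ + b·p₂ ≈ (-0.343, 0.871, -0.351); φ = arcsin(p_z) ≈ -20.56°, λ = atan2(p_y, p_x) ≈ 111.48°.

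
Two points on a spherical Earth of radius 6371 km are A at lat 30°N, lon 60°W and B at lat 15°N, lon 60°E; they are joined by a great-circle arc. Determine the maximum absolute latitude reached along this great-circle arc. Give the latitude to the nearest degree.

≈ 41°N

The great circle lies in the plane with unit normal n̂ = (p₁ × p₂)/|p₁ × p₂|.
Here n̂_z ≈ +0.757; the vertex latitude is φ_max = arccos|n̂_z| ≈ 40.8°.
Check via Clairaut: cos φ_max = |cos φ₁| · sin C = cos(30.0°)·sin(60.9°) ≈ 0.757, again giving ≈ 40.8°.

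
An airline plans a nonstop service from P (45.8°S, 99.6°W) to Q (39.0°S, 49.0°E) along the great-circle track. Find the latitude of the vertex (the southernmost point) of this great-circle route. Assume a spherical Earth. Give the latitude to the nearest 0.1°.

≈ 73.6°S

The great circle lies in the plane with unit normal n̂ = (p₁ × p₂)/|p₁ × p₂|.
Here n̂_z ≈ +0.282; the vertex latitude is φ_max = arccos|n̂_z| ≈ 73.6°.
Check via Clairaut: cos φ_max = |cos φ₁| · sin C = cos(45.8°)·sin(156.1°) ≈ 0.282, again giving ≈ 73.6°.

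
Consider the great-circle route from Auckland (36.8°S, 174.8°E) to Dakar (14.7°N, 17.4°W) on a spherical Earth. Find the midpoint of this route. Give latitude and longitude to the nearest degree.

≈ 54°S, 60°W

The haversine formula gives a central angle δ ≈ 2.712 rad (155.4°) between the endpoints.
Interpolate at f = 1/2 with slerp weights a = sin((1−f)δ)/sin δ ≈ 2.345, b = sin(fδ)/sin δ ≈ 2.345.
p = a·p₁ + b·p₂ ≈ (0.294, -0.508, -0.809); φ = arcsin(p_z) ≈ -54.05°, λ = atan2(p_y, p_x) ≈ -59.91°.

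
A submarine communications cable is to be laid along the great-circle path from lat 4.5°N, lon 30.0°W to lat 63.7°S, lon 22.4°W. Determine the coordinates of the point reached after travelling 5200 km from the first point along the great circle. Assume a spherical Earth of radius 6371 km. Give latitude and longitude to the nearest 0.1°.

From cos δ = sin φ₁ sin φ₂ + cos φ₁ cos φ₂ cos Δλ, the central angle is δ ≈ 1.194 rad (68.4°). The total great-circle distance is δ·R ≈ 1.194 × 6371 ≈ 7610 km, so the target fraction is f = 5200/7610 ≈ 0.683.
Interpolate at f ≈ 0.683 with slerp weights a = sin((1−f)δ)/sin δ ≈ 0.397, b = sin(fδ)/sin δ ≈ 0.783.
p = a·p₁ + b·p₂ ≈ (0.664, -0.330, -0.671); φ = arcsin(p_z) ≈ -42.15°, λ = atan2(p_y, p_x) ≈ -26.45°.

≈ lat 42.2°S, lon 26.5°W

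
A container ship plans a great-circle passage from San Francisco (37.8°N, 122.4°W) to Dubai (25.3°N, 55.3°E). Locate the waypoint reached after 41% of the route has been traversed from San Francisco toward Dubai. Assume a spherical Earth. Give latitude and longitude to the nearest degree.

≈ 85°N, 101°W

From cos δ = sin φ₁ sin φ₂ + cos φ₁ cos φ₂ cos Δλ, the central angle is δ ≈ 2.040 rad (116.9°).
Interpolate at f = 0.41 with slerp weights a = sin((1−f)δ)/sin δ ≈ 1.046, b = sin(fδ)/sin δ ≈ 0.832.
p = a·p₁ + b·p₂ ≈ (-0.015, -0.080, 0.997); φ = arcsin(p_z) ≈ 85.36°, λ = atan2(p_y, p_x) ≈ -100.51°.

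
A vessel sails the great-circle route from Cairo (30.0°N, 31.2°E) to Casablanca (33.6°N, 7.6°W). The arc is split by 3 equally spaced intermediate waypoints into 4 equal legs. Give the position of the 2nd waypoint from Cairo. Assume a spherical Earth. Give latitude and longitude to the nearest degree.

≈ 33°N, 12°E

Convert each endpoint to a unit vector on the sphere (x = cos φ cos λ, y = cos φ sin λ, z = sin φ).
The central angle between the endpoints is δ = arccos(p₁·p₂) ≈ 0.576 rad (33.0°).
Interpolate at f = 2/4 with slerp weights a = sin((1−f)δ)/sin δ ≈ 0.521, b = sin(fδ)/sin δ ≈ 0.521.
p = a·p₁ + b·p₂ ≈ (0.817, 0.176, 0.549); φ = arcsin(p_z) ≈ 33.32°, λ = atan2(p_y, p_x) ≈ 12.19°.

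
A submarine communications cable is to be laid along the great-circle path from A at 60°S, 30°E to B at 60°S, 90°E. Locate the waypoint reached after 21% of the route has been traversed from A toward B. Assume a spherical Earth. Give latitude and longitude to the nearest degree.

Write both endpoints as unit vectors p₁, p₂ with components (cos φ cos λ, cos φ sin λ, sin φ).
The central angle between the endpoints is δ = arccos(p₁·p₂) ≈ 0.505 rad (29.0°).
Interpolate at f = 0.21 with slerp weights a = sin((1−f)δ)/sin δ ≈ 0.803, b = sin(fδ)/sin δ ≈ 0.219.
p = a·p₁ + b·p₂ ≈ (0.348, 0.310, -0.885); φ = arcsin(p_z) ≈ -62.23°, λ = atan2(p_y, p_x) ≈ 41.73°.

≈ 62°S, 42°E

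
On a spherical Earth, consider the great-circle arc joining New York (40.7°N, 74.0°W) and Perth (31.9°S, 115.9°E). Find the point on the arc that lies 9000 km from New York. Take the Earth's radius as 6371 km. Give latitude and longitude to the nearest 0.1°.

Write both endpoints as unit vectors p₁, p₂ with components (cos φ cos λ, cos φ sin λ, sin φ).
The central angle between the endpoints is δ = arccos(p₁·p₂) ≈ 2.935 rad (168.1°). The total great-circle distance is δ·R ≈ 2.935 × 6371 ≈ 18696 km, so the target fraction is f = 9000/18696 ≈ 0.481.
Interpolate at f ≈ 0.481 with slerp weights a = sin((1−f)δ)/sin δ ≈ 4.859, b = sin(fδ)/sin δ ≈ 4.804.
p = a·p₁ + b·p₂ ≈ (-0.766, 0.128, 0.630); φ = arcsin(p_z) ≈ 39.04°, λ = atan2(p_y, p_x) ≈ 170.53°.

≈ 39.0°N, 170.5°E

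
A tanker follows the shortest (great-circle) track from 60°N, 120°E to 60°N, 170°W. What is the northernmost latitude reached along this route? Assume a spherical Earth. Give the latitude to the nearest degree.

≈ 65°N

The great circle lies in the plane with unit normal n̂ = (p₁ × p₂)/|p₁ × p₂|.
Here n̂_z ≈ +0.428; the vertex latitude is φ_max = arccos|n̂_z| ≈ 64.7°.
Check via Clairaut: cos φ_max = |cos φ₁| · sin C = cos(60.0°)·sin(58.8°) ≈ 0.428, again giving ≈ 64.7°.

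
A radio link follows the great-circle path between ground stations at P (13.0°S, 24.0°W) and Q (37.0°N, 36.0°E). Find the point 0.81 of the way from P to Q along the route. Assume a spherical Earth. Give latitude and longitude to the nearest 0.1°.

Write both endpoints as unit vectors p₁, p₂ with components (cos φ cos λ, cos φ sin λ, sin φ).
The central angle between the endpoints is δ = arccos(p₁·p₂) ≈ 1.314 rad (75.3°).
Interpolate at f = 0.81 with slerp weights a = sin((1−f)δ)/sin δ ≈ 0.255, b = sin(fδ)/sin δ ≈ 0.904.
p = a·p₁ + b·p₂ ≈ (0.812, 0.323, 0.487); φ = arcsin(p_z) ≈ 29.12°, λ = atan2(p_y, p_x) ≈ 21.71°.

≈ (29.1°N, 21.7°E)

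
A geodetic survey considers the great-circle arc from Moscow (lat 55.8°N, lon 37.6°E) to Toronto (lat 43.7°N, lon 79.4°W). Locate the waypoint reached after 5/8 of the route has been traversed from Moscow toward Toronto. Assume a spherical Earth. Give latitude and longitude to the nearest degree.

From cos δ = sin φ₁ sin φ₂ + cos φ₁ cos φ₂ cos Δλ, the central angle is δ ≈ 1.173 rad (67.2°).
Interpolate at f = 5/8 with slerp weights a = sin((1−f)δ)/sin δ ≈ 0.462, b = sin(fδ)/sin δ ≈ 0.726.
p = a·p₁ + b·p₂ ≈ (0.302, -0.357, 0.884); φ = arcsin(p_z) ≈ 62.09°, λ = atan2(p_y, p_x) ≈ -49.78°.

≈ lat 62°N, lon 50°W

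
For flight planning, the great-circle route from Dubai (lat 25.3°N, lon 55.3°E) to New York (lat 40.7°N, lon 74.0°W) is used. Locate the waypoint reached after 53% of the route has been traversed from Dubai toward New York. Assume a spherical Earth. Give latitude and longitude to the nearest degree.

≈ lat 57°N, lon 4°W

From cos δ = sin φ₁ sin φ₂ + cos φ₁ cos φ₂ cos Δλ, the central angle is δ ≈ 1.727 rad (98.9°).
Interpolate at f = 0.53 with slerp weights a = sin((1−f)δ)/sin δ ≈ 0.734, b = sin(fδ)/sin δ ≈ 0.802.
p = a·p₁ + b·p₂ ≈ (0.546, -0.039, 0.837); φ = arcsin(p_z) ≈ 56.84°, λ = atan2(p_y, p_x) ≈ -4.09°.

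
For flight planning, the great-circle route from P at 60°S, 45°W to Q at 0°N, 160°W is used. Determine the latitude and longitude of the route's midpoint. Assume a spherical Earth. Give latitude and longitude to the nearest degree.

≈ 44°S, 130°W

Write both endpoints as unit vectors p₁, p₂ with components (cos φ cos λ, cos φ sin λ, sin φ).
The central angle between the endpoints is δ = arccos(p₁·p₂) ≈ 1.784 rad (102.2°).
Interpolate at f = 1/2 with slerp weights a = sin((1−f)δ)/sin δ ≈ 0.796, b = sin(fδ)/sin δ ≈ 0.796.
p = a·p₁ + b·p₂ ≈ (-0.467, -0.554, -0.690); φ = arcsin(p_z) ≈ -43.59°, λ = atan2(p_y, p_x) ≈ -130.12°.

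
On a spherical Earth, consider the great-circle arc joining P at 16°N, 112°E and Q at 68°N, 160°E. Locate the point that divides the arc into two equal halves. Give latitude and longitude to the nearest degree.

≈ 44°N, 125°E

Write both endpoints as unit vectors p₁, p₂ with components (cos φ cos λ, cos φ sin λ, sin φ).
The central angle between the endpoints is δ = arccos(p₁·p₂) ≈ 1.051 rad (60.2°).
Interpolate at f = 1/2 with slerp weights a = sin((1−f)δ)/sin δ ≈ 0.578, b = sin(fδ)/sin δ ≈ 0.578.
p = a·p₁ + b·p₂ ≈ (-0.412, 0.589, 0.695); φ = arcsin(p_z) ≈ 44.05°, λ = atan2(p_y, p_x) ≈ 124.94°.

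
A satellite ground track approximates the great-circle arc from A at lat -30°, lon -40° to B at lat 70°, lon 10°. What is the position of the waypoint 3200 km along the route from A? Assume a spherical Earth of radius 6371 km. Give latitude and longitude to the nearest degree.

≈ lat -2°, lon -32°

From cos δ = sin φ₁ sin φ₂ + cos φ₁ cos φ₂ cos Δλ, the central angle is δ ≈ 1.854 rad (106.2°). The total great-circle distance is δ·R ≈ 1.854 × 6371 ≈ 11812 km, so the target fraction is f = 3200/11812 ≈ 0.271.
Interpolate at f ≈ 0.271 with slerp weights a = sin((1−f)δ)/sin δ ≈ 1.017, b = sin(fδ)/sin δ ≈ 0.501.
p = a·p₁ + b·p₂ ≈ (0.843, -0.536, -0.037); φ = arcsin(p_z) ≈ -2.13°, λ = atan2(p_y, p_x) ≈ -32.45°.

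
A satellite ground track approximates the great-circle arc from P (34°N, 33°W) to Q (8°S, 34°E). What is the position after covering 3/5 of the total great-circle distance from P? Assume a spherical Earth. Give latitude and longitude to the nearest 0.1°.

≈ (10.9°N, 10.1°E)

Convert each endpoint to a unit vector on the sphere (x = cos φ cos λ, y = cos φ sin λ, z = sin φ).
The central angle between the endpoints is δ = arccos(p₁·p₂) ≈ 1.325 rad (75.9°).
Interpolate at f = 3/5 with slerp weights a = sin((1−f)δ)/sin δ ≈ 0.521, b = sin(fδ)/sin δ ≈ 0.736.
p = a·p₁ + b·p₂ ≈ (0.967, 0.172, 0.189); φ = arcsin(p_z) ≈ 10.90°, λ = atan2(p_y, p_x) ≈ 10.10°.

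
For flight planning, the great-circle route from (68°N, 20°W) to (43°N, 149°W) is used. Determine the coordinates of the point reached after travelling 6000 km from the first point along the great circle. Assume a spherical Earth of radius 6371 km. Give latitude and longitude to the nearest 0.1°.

≈ (51.1°N, 144.5°W)

Write both endpoints as unit vectors p₁, p₂ with components (cos φ cos λ, cos φ sin λ, sin φ).
The central angle between the endpoints is δ = arccos(p₁·p₂) ≈ 1.093 rad (62.6°). The total great-circle distance is δ·R ≈ 1.093 × 6371 ≈ 6963 km, so the target fraction is f = 6000/6963 ≈ 0.862.
Interpolate at f ≈ 0.862 with slerp weights a = sin((1−f)δ)/sin δ ≈ 0.170, b = sin(fδ)/sin δ ≈ 0.911.
p = a·p₁ + b·p₂ ≈ (-0.511, -0.365, 0.778); φ = arcsin(p_z) ≈ 51.10°, λ = atan2(p_y, p_x) ≈ -144.49°.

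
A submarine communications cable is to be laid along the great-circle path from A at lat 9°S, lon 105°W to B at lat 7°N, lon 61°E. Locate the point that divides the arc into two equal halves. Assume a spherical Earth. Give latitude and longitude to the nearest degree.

≈ lat 8°S, lon 21°W

From cos δ = sin φ₁ sin φ₂ + cos φ₁ cos φ₂ cos Δλ, the central angle is δ ≈ 2.897 rad (166.0°).
Interpolate at f = 1/2 with slerp weights a = sin((1−f)δ)/sin δ ≈ 4.101, b = sin(fδ)/sin δ ≈ 4.101.
p = a·p₁ + b·p₂ ≈ (0.925, -0.352, -0.142); φ = arcsin(p_z) ≈ -8.15°, λ = atan2(p_y, p_x) ≈ -20.86°.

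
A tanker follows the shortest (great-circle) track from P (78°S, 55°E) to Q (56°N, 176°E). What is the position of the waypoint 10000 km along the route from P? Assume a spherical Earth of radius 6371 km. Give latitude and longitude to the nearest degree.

≈ (3°S, 158°E)

The haversine formula gives a central angle δ ≈ 2.628 rad (150.6°) between the endpoints. The total great-circle distance is δ·R ≈ 2.628 × 6371 ≈ 16741 km, so the target fraction is f = 10000/16741 ≈ 0.597.
Interpolate at f ≈ 0.597 with slerp weights a = sin((1−f)δ)/sin δ ≈ 1.772, b = sin(fδ)/sin δ ≈ 2.034.
p = a·p₁ + b·p₂ ≈ (-0.923, 0.381, -0.047); φ = arcsin(p_z) ≈ -2.72°, λ = atan2(p_y, p_x) ≈ 157.57°.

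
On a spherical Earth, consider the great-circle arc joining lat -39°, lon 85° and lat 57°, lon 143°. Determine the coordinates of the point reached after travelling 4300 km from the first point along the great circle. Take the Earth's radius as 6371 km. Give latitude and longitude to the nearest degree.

The haversine formula gives a central angle δ ≈ 1.879 rad (107.7°) between the endpoints. The total great-circle distance is δ·R ≈ 1.879 × 6371 ≈ 11972 km, so the target fraction is f = 4300/11972 ≈ 0.359.
Interpolate at f ≈ 0.359 with slerp weights a = sin((1−f)δ)/sin δ ≈ 0.980, b = sin(fδ)/sin δ ≈ 0.656.
p = a·p₁ + b·p₂ ≈ (-0.219, 0.973, -0.067); φ = arcsin(p_z) ≈ -3.82°, λ = atan2(p_y, p_x) ≈ 102.67°.

≈ lat -4°, lon 103°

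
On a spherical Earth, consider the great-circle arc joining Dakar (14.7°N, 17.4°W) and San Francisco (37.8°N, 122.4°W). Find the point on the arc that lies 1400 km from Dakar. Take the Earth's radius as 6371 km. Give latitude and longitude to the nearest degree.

≈ (23°N, 28°W)

The haversine formula gives a central angle δ ≈ 1.613 rad (92.4°) between the endpoints. The total great-circle distance is δ·R ≈ 1.613 × 6371 ≈ 10277 km, so the target fraction is f = 1400/10277 ≈ 0.136.
Interpolate at f ≈ 0.136 with slerp weights a = sin((1−f)δ)/sin δ ≈ 0.985, b = sin(fδ)/sin δ ≈ 0.218.
p = a·p₁ + b·p₂ ≈ (0.817, -0.431, 0.384); φ = arcsin(p_z) ≈ 22.56°, λ = atan2(p_y, p_x) ≈ -27.79°.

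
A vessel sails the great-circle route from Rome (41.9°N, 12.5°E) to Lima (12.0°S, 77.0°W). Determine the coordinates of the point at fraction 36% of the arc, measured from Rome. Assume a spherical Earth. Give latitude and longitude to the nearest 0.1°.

≈ 28.5°N, 27.8°W

Convert each endpoint to a unit vector on the sphere (x = cos φ cos λ, y = cos φ sin λ, z = sin φ).
The central angle between the endpoints is δ = arccos(p₁·p₂) ≈ 1.704 rad (97.6°).
Interpolate at f = 0.36 with slerp weights a = sin((1−f)δ)/sin δ ≈ 0.895, b = sin(fδ)/sin δ ≈ 0.581.
p = a·p₁ + b·p₂ ≈ (0.778, -0.409, 0.477); φ = arcsin(p_z) ≈ 28.47°, λ = atan2(p_y, p_x) ≈ -27.75°.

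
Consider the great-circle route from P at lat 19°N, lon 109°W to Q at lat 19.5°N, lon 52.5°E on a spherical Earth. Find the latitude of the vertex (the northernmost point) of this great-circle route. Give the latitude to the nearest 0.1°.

≈ 65.3°N

The great circle lies in the plane with unit normal n̂ = (p₁ × p₂)/|p₁ × p₂|.
Here n̂_z ≈ +0.418; the vertex latitude is φ_max = arccos|n̂_z| ≈ 65.3°.
Check via Clairaut: cos φ_max = |cos φ₁| · sin C = cos(19.0°)·sin(26.2°) ≈ 0.418, again giving ≈ 65.3°.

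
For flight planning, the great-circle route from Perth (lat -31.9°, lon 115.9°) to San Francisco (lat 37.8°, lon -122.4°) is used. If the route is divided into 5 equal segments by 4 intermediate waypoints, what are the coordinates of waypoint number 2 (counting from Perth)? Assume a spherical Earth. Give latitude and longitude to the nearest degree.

≈ lat -2°, lon 163°

Write both endpoints as unit vectors p₁, p₂ with components (cos φ cos λ, cos φ sin λ, sin φ).
The central angle between the endpoints is δ = arccos(p₁·p₂) ≈ 2.314 rad (132.6°).
Interpolate at f = 2/5 with slerp weights a = sin((1−f)δ)/sin δ ≈ 1.335, b = sin(fδ)/sin δ ≈ 1.085.
p = a·p₁ + b·p₂ ≈ (-0.954, 0.296, -0.041); φ = arcsin(p_z) ≈ -2.33°, λ = atan2(p_y, p_x) ≈ 162.77°.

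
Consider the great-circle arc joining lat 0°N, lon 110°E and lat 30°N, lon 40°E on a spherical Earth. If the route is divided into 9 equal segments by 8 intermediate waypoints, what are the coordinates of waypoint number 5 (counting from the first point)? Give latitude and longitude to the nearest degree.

Write both endpoints as unit vectors p₁, p₂ with components (cos φ cos λ, cos φ sin λ, sin φ).
The central angle between the endpoints is δ = arccos(p₁·p₂) ≈ 1.270 rad (72.8°).
Interpolate at f = 5/9 with slerp weights a = sin((1−f)δ)/sin δ ≈ 0.560, b = sin(fδ)/sin δ ≈ 0.679.
p = a·p₁ + b·p₂ ≈ (0.259, 0.904, 0.339); φ = arcsin(p_z) ≈ 19.85°, λ = atan2(p_y, p_x) ≈ 74.03°.

≈ lat 20°N, lon 74°E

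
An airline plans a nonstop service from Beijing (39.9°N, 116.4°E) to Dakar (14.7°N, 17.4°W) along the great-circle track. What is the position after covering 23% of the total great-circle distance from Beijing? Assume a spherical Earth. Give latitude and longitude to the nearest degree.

Write both endpoints as unit vectors p₁, p₂ with components (cos φ cos λ, cos φ sin λ, sin φ).
The central angle between the endpoints is δ = arccos(p₁·p₂) ≈ 1.929 rad (110.5°).
Interpolate at f = 0.23 with slerp weights a = sin((1−f)δ)/sin δ ≈ 1.064, b = sin(fδ)/sin δ ≈ 0.458.
p = a·p₁ + b·p₂ ≈ (0.060, 0.599, 0.799); φ = arcsin(p_z) ≈ 53.02°, λ = atan2(p_y, p_x) ≈ 84.26°.

≈ 53°N, 84°E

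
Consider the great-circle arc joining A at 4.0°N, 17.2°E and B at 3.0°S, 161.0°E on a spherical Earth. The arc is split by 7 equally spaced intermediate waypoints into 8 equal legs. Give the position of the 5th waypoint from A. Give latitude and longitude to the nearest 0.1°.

≈ 0.4°N, 107.1°E

Convert each endpoint to a unit vector on the sphere (x = cos φ cos λ, y = cos φ sin λ, z = sin φ).
The central angle between the endpoints is δ = arccos(p₁·p₂) ≈ 2.511 rad (143.9°).
Interpolate at f = 5/8 with slerp weights a = sin((1−f)δ)/sin δ ≈ 1.371, b = sin(fδ)/sin δ ≈ 1.695.
p = a·p₁ + b·p₂ ≈ (-0.295, 0.956, 0.007); φ = arcsin(p_z) ≈ 0.39°, λ = atan2(p_y, p_x) ≈ 107.14°.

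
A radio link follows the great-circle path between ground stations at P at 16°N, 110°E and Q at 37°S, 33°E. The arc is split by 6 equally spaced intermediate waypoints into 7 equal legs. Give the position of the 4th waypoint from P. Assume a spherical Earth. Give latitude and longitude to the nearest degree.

Write both endpoints as unit vectors p₁, p₂ with components (cos φ cos λ, cos φ sin λ, sin φ).
The central angle between the endpoints is δ = arccos(p₁·p₂) ≈ 1.564 rad (89.6°).
Interpolate at f = 4/7 with slerp weights a = sin((1−f)δ)/sin δ ≈ 0.621, b = sin(fδ)/sin δ ≈ 0.779.
p = a·p₁ + b·p₂ ≈ (0.318, 0.900, -0.298); φ = arcsin(p_z) ≈ -17.33°, λ = atan2(p_y, p_x) ≈ 70.55°.

≈ 17°S, 71°E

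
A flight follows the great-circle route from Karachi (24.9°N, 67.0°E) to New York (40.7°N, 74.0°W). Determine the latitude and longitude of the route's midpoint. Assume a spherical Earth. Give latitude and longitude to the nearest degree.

≈ 62°N, 11°E

The haversine formula gives a central angle δ ≈ 1.834 rad (105.1°) between the endpoints.
Interpolate at f = 1/2 with slerp weights a = sin((1−f)δ)/sin δ ≈ 0.822, b = sin(fδ)/sin δ ≈ 0.822.
p = a·p₁ + b·p₂ ≈ (0.463, 0.087, 0.882); φ = arcsin(p_z) ≈ 61.89°, λ = atan2(p_y, p_x) ≈ 10.67°.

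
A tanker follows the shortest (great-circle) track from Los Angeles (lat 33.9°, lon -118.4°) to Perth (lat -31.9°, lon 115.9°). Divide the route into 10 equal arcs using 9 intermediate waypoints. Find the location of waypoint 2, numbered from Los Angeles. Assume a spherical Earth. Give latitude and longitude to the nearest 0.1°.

From cos δ = sin φ₁ sin φ₂ + cos φ₁ cos φ₂ cos Δλ, the central angle is δ ≈ 2.355 rad (134.9°).
Interpolate at f = 2/10 with slerp weights a = sin((1−f)δ)/sin δ ≈ 1.343, b = sin(fδ)/sin δ ≈ 0.641.
p = a·p₁ + b·p₂ ≈ (-0.768, -0.492, 0.411); φ = arcsin(p_z) ≈ 24.25°, λ = atan2(p_y, p_x) ≈ -147.37°.

≈ lat 24.3°, lon -147.4°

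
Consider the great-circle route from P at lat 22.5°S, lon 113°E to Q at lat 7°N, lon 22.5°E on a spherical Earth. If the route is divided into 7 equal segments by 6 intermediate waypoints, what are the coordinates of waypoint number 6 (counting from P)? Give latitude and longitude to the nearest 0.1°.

≈ lat 1.8°N, lon 34.8°E

From cos δ = sin φ₁ sin φ₂ + cos φ₁ cos φ₂ cos Δλ, the central angle is δ ≈ 1.625 rad (93.1°).
Interpolate at f = 6/7 with slerp weights a = sin((1−f)δ)/sin δ ≈ 0.230, b = sin(fδ)/sin δ ≈ 0.986.
p = a·p₁ + b·p₂ ≈ (0.821, 0.570, 0.032); φ = arcsin(p_z) ≈ 1.83°, λ = atan2(p_y, p_x) ≈ 34.80°.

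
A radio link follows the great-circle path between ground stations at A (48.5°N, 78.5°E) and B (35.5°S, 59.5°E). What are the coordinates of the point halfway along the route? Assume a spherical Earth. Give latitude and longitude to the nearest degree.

Write both endpoints as unit vectors p₁, p₂ with components (cos φ cos λ, cos φ sin λ, sin φ).
The central angle between the endpoints is δ = arccos(p₁·p₂) ≈ 1.496 rad (85.7°).
Interpolate at f = 1/2 with slerp weights a = sin((1−f)δ)/sin δ ≈ 0.682, b = sin(fδ)/sin δ ≈ 0.682.
p = a·p₁ + b·p₂ ≈ (0.372, 0.921, 0.115); φ = arcsin(p_z) ≈ 6.59°, λ = atan2(p_y, p_x) ≈ 68.02°.

≈ (7°N, 68°E)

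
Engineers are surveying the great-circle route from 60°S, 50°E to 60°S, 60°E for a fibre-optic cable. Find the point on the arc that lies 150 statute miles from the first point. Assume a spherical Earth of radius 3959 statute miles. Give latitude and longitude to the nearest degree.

Write both endpoints as unit vectors p₁, p₂ with components (cos φ cos λ, cos φ sin λ, sin φ).
The central angle between the endpoints is δ = arccos(p₁·p₂) ≈ 0.087 rad (5.0°). The total great-circle distance is δ·R ≈ 0.087 × 3959 ≈ 345 mi, so the target fraction is f = 150/345 ≈ 0.435.
Interpolate at f ≈ 0.435 with slerp weights a = sin((1−f)δ)/sin δ ≈ 0.566, b = sin(fδ)/sin δ ≈ 0.435.
p = a·p₁ + b·p₂ ≈ (0.291, 0.405, -0.867); φ = arcsin(p_z) ≈ -60.09°, λ = atan2(p_y, p_x) ≈ 54.34°.

≈ 60°S, 54°E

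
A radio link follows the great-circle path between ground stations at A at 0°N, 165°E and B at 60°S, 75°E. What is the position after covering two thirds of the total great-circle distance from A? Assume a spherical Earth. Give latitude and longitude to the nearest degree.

Write both endpoints as unit vectors p₁, p₂ with components (cos φ cos λ, cos φ sin λ, sin φ).
The central angle between the endpoints is δ = arccos(p₁·p₂) ≈ 1.571 rad (90.0°).
Interpolate at f = 2/3 with slerp weights a = sin((1−f)δ)/sin δ ≈ 0.500, b = sin(fδ)/sin δ ≈ 0.866.
p = a·p₁ + b·p₂ ≈ (-0.371, 0.548, -0.750); φ = arcsin(p_z) ≈ -48.59°, λ = atan2(p_y, p_x) ≈ 124.11°.

≈ 49°S, 124°E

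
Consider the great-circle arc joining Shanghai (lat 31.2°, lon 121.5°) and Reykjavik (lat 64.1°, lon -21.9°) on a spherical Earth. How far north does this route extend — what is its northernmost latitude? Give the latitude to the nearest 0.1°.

≈ 76.9°

The great circle lies in the plane with unit normal n̂ = (p₁ × p₂)/|p₁ × p₂|.
Here n̂_z ≈ -0.226; the vertex latitude is φ_max = arccos|n̂_z| ≈ 76.9°.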